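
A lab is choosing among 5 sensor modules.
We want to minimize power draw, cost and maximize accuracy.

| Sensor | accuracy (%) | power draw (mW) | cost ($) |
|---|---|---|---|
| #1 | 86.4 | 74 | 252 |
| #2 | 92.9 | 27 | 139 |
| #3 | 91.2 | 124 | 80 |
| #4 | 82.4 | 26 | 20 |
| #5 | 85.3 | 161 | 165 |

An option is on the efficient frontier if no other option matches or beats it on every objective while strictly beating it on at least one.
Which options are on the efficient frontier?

#2, #3, #4

#1: dominated by #2 (accuracy 92.9≥86.4, power draw 27≤74, cost 139≤252).
#2: not dominated (best accuracy).
#3: not dominated.
#4: not dominated (best power draw).
#5: dominated by #2 (accuracy 92.9≥85.3, power draw 27≤161, cost 139≤165).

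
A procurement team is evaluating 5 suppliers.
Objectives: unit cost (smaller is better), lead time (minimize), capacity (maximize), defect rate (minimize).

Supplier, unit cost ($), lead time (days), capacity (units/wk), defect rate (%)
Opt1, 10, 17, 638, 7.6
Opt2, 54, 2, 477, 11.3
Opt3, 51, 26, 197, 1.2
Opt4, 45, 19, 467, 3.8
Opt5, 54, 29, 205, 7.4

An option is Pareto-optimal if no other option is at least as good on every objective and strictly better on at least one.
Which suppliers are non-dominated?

Opt1: not dominated (best unit cost).
Opt2: not dominated (best lead time).
Opt3: not dominated (best defect rate).
Opt4: not dominated.
Opt5: dominated by Opt4 (unit cost 45≤54, lead time 19≤29, capacity 467≥205, defect rate 3.8≤7.4).

Opt1, Opt2, Opt3, Opt4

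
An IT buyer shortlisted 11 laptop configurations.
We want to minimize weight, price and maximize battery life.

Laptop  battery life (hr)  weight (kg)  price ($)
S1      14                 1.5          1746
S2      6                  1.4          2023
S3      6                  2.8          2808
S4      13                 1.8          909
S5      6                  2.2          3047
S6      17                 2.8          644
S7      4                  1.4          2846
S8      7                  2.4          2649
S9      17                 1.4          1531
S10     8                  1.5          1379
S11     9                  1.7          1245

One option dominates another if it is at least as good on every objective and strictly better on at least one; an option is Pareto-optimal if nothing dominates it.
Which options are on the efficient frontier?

S1: dominated by S9 (battery life 17≥14, weight 1.4≤1.5, price 1531≤1746).
S2: dominated by S9 (battery life 17≥6, weight 1.4≤1.4, price 1531≤2023).
S3: dominated by S1 (battery life 14≥6, weight 1.5≤2.8, price 1746≤2808).
S4: not dominated.
S5: dominated by S1 (battery life 14≥6, weight 1.5≤2.2, price 1746≤3047).
S6: not dominated (best price).
S7: dominated by S2 (battery life 6≥4, weight 1.4≤1.4, price 2023≤2846).
S8: dominated by S1 (battery life 14≥7, weight 1.5≤2.4, price 1746≤2649).
S9: not dominated.
S10: not dominated.
S11: not dominated.

S4, S6, S9, S10, S11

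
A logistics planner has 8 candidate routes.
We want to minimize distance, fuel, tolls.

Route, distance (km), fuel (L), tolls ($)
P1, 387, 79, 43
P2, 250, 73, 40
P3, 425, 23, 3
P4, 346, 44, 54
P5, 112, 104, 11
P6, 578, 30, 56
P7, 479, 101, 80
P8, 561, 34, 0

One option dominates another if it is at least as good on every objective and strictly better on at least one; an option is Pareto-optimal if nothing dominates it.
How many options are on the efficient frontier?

5

P1: dominated by P2 (distance 250≤387, fuel 73≤79, tolls 40≤43).
P2: not dominated.
P3: not dominated (best fuel).
P4: not dominated.
P5: not dominated (best distance).
P6: dominated by P3 (distance 425≤578, fuel 23≤30, tolls 3≤56).
P7: dominated by P1 (distance 387≤479, fuel 79≤101, tolls 43≤80).
P8: not dominated (best tolls).
Pareto-optimal: P2, P3, P4, P5, P8 → 5.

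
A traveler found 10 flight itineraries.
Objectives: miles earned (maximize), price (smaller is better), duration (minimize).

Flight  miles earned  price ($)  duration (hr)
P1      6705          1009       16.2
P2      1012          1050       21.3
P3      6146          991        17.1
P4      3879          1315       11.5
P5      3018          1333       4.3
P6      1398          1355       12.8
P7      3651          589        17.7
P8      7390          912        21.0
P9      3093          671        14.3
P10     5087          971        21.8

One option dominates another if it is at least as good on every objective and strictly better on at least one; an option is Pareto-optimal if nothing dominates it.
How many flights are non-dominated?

7

P1: not dominated.
P2: dominated by P1 (miles earned 6705≥1012, price 1009≤1050, duration 16.2≤21.3).
P3: not dominated.
P4: not dominated.
P5: not dominated (best duration).
P6: dominated by P4 (miles earned 3879≥1398, price 1315≤1355, duration 11.5≤12.8).
P7: not dominated (best price).
P8: not dominated (best miles earned).
P9: not dominated.
P10: dominated by P8 (miles earned 7390≥5087, price 912≤971, duration 21.0≤21.8).
Pareto-optimal: P1, P3, P4, P5, P7, P8, P9 → 7.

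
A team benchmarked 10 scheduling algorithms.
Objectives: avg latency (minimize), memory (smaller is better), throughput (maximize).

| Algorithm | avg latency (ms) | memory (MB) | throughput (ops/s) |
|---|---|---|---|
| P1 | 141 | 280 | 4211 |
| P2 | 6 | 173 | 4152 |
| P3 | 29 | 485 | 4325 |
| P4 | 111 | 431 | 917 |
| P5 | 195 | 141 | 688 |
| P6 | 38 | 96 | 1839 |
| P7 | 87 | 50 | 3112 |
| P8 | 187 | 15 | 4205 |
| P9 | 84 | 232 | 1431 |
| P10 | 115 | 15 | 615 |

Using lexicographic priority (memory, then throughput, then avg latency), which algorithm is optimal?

First minimize memory: best is 15, kept {P8, P10}.
Then maximize throughput: best is 4205, kept {P8}.

P8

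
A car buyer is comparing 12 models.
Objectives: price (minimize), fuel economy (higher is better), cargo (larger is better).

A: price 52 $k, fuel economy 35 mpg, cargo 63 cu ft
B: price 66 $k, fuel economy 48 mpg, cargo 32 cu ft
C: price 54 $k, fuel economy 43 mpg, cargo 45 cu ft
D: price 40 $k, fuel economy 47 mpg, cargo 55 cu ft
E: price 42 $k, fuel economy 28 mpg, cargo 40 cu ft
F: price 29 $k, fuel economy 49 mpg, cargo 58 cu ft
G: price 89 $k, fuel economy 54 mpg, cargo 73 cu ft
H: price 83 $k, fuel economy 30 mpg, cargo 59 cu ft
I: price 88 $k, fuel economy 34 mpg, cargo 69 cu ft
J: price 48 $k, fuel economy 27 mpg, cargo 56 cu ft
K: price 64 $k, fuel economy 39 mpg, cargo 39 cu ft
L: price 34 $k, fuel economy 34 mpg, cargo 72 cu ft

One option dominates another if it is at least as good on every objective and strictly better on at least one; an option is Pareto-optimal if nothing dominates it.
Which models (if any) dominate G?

A: worse on fuel economy (35 vs 54).
B: worse on fuel economy (48 vs 54).
C: worse on fuel economy (43 vs 54).
D: worse on fuel economy (47 vs 54).
E: worse on fuel economy (28 vs 54).
F: worse on fuel economy (49 vs 54).
H: worse on fuel economy (30 vs 54).
I: worse on fuel economy (34 vs 54).
J: worse on fuel economy (27 vs 54).
K: worse on fuel economy (39 vs 54).
L: worse on fuel economy (34 vs 54).
No option dominates G.

none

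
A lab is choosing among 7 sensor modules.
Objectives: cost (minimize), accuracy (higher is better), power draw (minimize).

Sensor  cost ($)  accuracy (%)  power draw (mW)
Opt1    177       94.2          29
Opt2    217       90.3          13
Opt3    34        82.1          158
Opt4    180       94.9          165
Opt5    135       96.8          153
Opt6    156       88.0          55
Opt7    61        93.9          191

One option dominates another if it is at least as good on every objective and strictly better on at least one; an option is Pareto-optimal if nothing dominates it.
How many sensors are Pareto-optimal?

Opt1: not dominated.
Opt2: not dominated (best power draw).
Opt3: not dominated (best cost).
Opt4: dominated by Opt5 (cost 135≤180, accuracy 96.8≥94.9, power draw 153≤165).
Opt5: not dominated (best accuracy).
Opt6: not dominated.
Opt7: not dominated.
Pareto-optimal: Opt1, Opt2, Opt3, Opt5, Opt6, Opt7 → 6.

6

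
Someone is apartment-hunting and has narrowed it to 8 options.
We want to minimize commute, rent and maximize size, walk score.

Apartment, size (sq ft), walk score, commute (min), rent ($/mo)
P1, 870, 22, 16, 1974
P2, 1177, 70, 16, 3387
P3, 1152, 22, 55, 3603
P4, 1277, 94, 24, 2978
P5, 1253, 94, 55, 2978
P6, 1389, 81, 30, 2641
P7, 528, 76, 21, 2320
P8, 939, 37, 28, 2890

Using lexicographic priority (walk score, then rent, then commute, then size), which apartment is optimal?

P4

First maximize walk score: best is 94, kept {P4, P5}.
Then minimize rent: best is 2978, kept {P4, P5}.
Then minimize commute: best is 24, kept {P4}.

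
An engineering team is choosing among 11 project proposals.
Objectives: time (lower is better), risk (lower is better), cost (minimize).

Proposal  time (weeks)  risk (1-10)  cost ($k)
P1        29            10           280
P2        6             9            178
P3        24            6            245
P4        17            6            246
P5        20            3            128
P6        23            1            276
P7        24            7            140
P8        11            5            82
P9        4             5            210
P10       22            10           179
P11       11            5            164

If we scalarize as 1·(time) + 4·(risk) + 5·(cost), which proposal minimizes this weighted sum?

P1: 1·29 + 4·10 + 5·280 = 1469
P2: 1·6 + 4·9 + 5·178 = 932
P3: 1·24 + 4·6 + 5·245 = 1273
P4: 1·17 + 4·6 + 5·246 = 1271
P5: 1·20 + 4·3 + 5·128 = 672
P6: 1·23 + 4·1 + 5·276 = 1407
P7: 1·24 + 4·7 + 5·140 = 752
P8: 1·11 + 4·5 + 5·82 = 441
P9: 1·4 + 4·5 + 5·210 = 1074
P10: 1·22 + 4·10 + 5·179 = 957
P11: 1·11 + 4·5 + 5·164 = 851
Lowest: P8 at 441.

P8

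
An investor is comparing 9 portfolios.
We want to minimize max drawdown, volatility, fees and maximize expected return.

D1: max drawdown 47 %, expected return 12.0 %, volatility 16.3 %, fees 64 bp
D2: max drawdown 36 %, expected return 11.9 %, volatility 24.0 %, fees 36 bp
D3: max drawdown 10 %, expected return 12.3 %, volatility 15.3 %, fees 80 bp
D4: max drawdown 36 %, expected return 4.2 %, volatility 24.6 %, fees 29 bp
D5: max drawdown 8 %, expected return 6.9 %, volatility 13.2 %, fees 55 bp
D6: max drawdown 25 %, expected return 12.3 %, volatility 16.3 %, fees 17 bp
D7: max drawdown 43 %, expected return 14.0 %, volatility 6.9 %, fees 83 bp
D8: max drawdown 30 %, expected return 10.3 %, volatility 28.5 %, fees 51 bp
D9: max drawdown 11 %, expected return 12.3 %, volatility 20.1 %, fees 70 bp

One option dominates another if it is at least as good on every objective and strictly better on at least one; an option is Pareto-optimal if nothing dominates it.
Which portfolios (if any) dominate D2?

D6: max drawdown 25≤36, expected return 12.3≥11.9, volatility 16.3≤24.0, fees 17≤36 — dominates D2.
Others (D1, D3, D4, D5, D7, D8, D9) are each worse than D2 on at least one objective.

D6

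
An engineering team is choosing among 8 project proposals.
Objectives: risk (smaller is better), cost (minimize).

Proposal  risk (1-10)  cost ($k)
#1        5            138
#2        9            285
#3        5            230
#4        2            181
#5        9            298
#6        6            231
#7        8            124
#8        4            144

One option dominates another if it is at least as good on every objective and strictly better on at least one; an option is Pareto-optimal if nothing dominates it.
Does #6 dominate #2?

#6 vs #2: risk 6≤9, cost 231≤285 — #6 is at least as good on every objective with at least one strict improvement.

Yes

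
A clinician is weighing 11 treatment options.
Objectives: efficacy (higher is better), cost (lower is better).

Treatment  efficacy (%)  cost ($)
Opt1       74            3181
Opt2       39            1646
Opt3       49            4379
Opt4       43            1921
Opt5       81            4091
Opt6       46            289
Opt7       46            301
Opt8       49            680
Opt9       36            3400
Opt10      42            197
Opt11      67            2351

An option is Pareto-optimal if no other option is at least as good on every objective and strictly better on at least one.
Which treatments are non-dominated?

Opt1: not dominated.
Opt2: dominated by Opt6 (efficacy 46≥39, cost 289≤1646).
Opt3: dominated by Opt1 (efficacy 74≥49, cost 3181≤4379).
Opt4: dominated by Opt6 (efficacy 46≥43, cost 289≤1921).
Opt5: not dominated (best efficacy).
Opt6: not dominated.
Opt7: dominated by Opt6 (efficacy 46≥46, cost 289≤301).
Opt8: not dominated.
Opt9: dominated by Opt1 (efficacy 74≥36, cost 3181≤3400).
Opt10: not dominated (best cost).
Opt11: not dominated.

Opt1, Opt5, Opt6, Opt8, Opt10, Opt11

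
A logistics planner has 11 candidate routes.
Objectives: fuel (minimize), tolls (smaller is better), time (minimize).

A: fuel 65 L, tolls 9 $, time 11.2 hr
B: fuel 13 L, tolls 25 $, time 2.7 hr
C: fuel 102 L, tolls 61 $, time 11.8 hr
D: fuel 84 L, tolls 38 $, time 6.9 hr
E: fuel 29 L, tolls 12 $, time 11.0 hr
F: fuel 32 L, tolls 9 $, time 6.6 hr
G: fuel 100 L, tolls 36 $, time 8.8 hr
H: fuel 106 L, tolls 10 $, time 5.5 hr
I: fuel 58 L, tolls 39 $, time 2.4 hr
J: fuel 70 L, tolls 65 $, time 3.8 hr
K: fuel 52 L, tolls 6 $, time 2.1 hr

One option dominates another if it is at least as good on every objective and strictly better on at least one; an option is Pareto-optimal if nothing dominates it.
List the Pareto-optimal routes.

B, E, F, K

A: dominated by F (fuel 32≤65, tolls 9≤9, time 6.6≤11.2).
B: not dominated (best fuel).
C: dominated by A (fuel 65≤102, tolls 9≤61, time 11.2≤11.8).
D: dominated by B (fuel 13≤84, tolls 25≤38, time 2.7≤6.9).
E: not dominated.
F: not dominated.
G: dominated by B (fuel 13≤100, tolls 25≤36, time 2.7≤8.8).
H: dominated by K (fuel 52≤106, tolls 6≤10, time 2.1≤5.5).
I: dominated by K (fuel 52≤58, tolls 6≤39, time 2.1≤2.4).
J: dominated by B (fuel 13≤70, tolls 25≤65, time 2.7≤3.8).
K: not dominated (best tolls).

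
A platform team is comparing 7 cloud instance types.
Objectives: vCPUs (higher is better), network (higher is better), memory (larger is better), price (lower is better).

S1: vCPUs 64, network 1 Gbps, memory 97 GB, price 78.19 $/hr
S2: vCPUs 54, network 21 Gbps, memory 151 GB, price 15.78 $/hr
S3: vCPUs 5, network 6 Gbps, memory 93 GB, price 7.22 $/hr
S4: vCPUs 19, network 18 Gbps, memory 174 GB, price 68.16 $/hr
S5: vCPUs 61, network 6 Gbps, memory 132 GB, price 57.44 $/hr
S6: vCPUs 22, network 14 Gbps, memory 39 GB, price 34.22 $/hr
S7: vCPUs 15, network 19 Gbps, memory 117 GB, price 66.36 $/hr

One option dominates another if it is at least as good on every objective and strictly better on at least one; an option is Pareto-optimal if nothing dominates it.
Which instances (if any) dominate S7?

S2: vCPUs 54≥15, network 21≥19, memory 151≥117, price 15.78≤66.36 — dominates S7.
Others (S1, S3, S4, S5, S6) are each worse than S7 on at least one objective.

S2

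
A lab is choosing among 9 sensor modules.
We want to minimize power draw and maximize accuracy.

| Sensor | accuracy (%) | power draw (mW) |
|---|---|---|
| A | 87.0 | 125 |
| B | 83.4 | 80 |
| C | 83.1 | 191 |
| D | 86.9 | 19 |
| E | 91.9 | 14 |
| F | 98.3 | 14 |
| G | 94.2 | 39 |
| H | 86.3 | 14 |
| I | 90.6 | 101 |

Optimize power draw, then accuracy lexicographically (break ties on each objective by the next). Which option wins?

First minimize power draw: best is 14, kept {E, F, H}.
Then maximize accuracy: best is 98.3, kept {F}.

F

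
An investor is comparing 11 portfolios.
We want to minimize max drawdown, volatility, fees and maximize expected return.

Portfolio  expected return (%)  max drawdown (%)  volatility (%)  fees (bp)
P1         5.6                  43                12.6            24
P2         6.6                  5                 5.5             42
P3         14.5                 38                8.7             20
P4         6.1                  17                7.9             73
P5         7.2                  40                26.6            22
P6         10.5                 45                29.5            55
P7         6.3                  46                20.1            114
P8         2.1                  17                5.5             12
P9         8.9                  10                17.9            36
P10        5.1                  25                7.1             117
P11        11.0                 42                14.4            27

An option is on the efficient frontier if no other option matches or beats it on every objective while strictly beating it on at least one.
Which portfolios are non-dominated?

P2, P3, P8, P9

P1: dominated by P3 (expected return 14.5≥5.6, max drawdown 38≤43, volatility 8.7≤12.6, fees 20≤24).
P2: not dominated (best max drawdown).
P3: not dominated (best expected return).
P4: dominated by P2 (expected return 6.6≥6.1, max drawdown 5≤17, volatility 5.5≤7.9, fees 42≤73).
P5: dominated by P3 (expected return 14.5≥7.2, max drawdown 38≤40, volatility 8.7≤26.6, fees 20≤22).
P6: dominated by P3 (expected return 14.5≥10.5, max drawdown 38≤45, volatility 8.7≤29.5, fees 20≤55).
P7: dominated by P2 (expected return 6.6≥6.3, max drawdown 5≤46, volatility 5.5≤20.1, fees 42≤114).
P8: not dominated (best fees).
P9: not dominated.
P10: dominated by P2 (expected return 6.6≥5.1, max drawdown 5≤25, volatility 5.5≤7.1, fees 42≤117).
P11: dominated by P3 (expected return 14.5≥11.0, max drawdown 38≤42, volatility 8.7≤14.4, fees 20≤27).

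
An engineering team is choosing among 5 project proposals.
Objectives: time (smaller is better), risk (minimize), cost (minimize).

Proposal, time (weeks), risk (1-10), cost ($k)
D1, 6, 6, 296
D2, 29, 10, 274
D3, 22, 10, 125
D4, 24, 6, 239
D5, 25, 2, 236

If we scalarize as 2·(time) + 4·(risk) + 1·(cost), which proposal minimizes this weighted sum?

D1: 2·6 + 4·6 + 1·296 = 332
D2: 2·29 + 4·10 + 1·274 = 372
D3: 2·22 + 4·10 + 1·125 = 209
D4: 2·24 + 4·6 + 1·239 = 311
D5: 2·25 + 4·2 + 1·236 = 294
Lowest: D3 at 209.

D3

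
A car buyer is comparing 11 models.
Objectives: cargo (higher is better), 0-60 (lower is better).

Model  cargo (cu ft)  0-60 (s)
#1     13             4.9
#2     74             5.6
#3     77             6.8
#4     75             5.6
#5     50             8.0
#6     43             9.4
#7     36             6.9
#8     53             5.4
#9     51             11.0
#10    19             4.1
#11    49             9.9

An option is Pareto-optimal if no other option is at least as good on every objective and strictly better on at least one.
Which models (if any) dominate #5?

#2, #3, #4, #8

#2: cargo 74≥50, 0-60 5.6≤8.0 — dominates #5.
#3: cargo 77≥50, 0-60 6.8≤8.0 — dominates #5.
#4: cargo 75≥50, 0-60 5.6≤8.0 — dominates #5.
#8: cargo 53≥50, 0-60 5.4≤8.0 — dominates #5.
Others (#1, #6, #7, #9, #10, #11) are each worse than #5 on at least one objective.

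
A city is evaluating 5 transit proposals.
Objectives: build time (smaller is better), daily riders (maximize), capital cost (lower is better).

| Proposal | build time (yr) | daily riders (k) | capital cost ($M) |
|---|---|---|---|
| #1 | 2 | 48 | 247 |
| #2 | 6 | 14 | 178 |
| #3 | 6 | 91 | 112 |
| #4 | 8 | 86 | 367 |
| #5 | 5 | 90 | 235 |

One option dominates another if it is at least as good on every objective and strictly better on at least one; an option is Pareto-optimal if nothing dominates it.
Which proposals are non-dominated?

#1: not dominated (best build time).
#2: dominated by #3 (build time 6≤6, daily riders 91≥14, capital cost 112≤178).
#3: not dominated (best daily riders).
#4: dominated by #3 (build time 6≤8, daily riders 91≥86, capital cost 112≤367).
#5: not dominated.

#1, #3, #5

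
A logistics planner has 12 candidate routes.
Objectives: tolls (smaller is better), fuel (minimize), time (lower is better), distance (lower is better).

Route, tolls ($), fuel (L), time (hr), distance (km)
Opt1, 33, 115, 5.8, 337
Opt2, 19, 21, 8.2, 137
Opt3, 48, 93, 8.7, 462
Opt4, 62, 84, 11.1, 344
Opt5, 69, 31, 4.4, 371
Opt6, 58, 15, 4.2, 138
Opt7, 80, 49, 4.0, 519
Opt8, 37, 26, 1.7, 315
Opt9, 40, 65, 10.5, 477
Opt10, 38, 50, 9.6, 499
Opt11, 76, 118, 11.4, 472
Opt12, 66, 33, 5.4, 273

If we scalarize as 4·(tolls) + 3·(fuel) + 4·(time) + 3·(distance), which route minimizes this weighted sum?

Opt1: 4·33 + 3·115 + 4·5.8 + 3·337 = 1511.2
Opt2: 4·19 + 3·21 + 4·8.2 + 3·137 = 582.8
Opt3: 4·48 + 3·93 + 4·8.7 + 3·462 = 1891.8
Opt4: 4·62 + 3·84 + 4·11.1 + 3·344 = 1576.4
Opt5: 4·69 + 3·31 + 4·4.4 + 3·371 = 1499.6
Opt6: 4·58 + 3·15 + 4·4.2 + 3·138 = 707.8
Opt7: 4·80 + 3·49 + 4·4.0 + 3·519 = 2040.0
Opt8: 4·37 + 3·26 + 4·1.7 + 3·315 = 1177.8
Opt9: 4·40 + 3·65 + 4·10.5 + 3·477 = 1828.0
Opt10: 4·38 + 3·50 + 4·9.6 + 3·499 = 1837.4
Opt11: 4·76 + 3·118 + 4·11.4 + 3·472 = 2119.6
Opt12: 4·66 + 3·33 + 4·5.4 + 3·273 = 1203.6
Lowest: Opt2 at 582.8.

Opt2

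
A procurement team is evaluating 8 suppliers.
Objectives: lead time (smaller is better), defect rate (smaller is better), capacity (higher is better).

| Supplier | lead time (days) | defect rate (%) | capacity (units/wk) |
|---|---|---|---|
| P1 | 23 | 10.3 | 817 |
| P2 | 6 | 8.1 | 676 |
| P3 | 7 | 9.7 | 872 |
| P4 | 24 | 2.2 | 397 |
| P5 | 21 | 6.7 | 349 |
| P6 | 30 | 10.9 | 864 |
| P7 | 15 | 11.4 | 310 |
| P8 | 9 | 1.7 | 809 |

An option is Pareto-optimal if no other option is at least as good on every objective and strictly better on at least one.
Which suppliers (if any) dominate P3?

P1: worse on lead time (23 vs 7).
P2: worse on capacity (676 vs 872).
P4: worse on lead time (24 vs 7).
P5: worse on lead time (21 vs 7).
P6: worse on lead time (30 vs 7).
P7: worse on lead time (15 vs 7).
P8: worse on lead time (9 vs 7).
No option dominates P3.

none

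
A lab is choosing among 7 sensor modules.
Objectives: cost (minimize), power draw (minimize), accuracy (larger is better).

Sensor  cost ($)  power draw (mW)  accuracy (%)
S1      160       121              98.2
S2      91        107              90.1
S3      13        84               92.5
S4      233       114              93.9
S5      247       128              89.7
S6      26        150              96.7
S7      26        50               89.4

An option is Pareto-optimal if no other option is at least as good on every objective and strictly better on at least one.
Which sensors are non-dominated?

S1: not dominated (best accuracy).
S2: dominated by S3 (cost 13≤91, power draw 84≤107, accuracy 92.5≥90.1).
S3: not dominated (best cost).
S4: not dominated.
S5: dominated by S1 (cost 160≤247, power draw 121≤128, accuracy 98.2≥89.7).
S6: not dominated.
S7: not dominated (best power draw).

S1, S3, S4, S6, S7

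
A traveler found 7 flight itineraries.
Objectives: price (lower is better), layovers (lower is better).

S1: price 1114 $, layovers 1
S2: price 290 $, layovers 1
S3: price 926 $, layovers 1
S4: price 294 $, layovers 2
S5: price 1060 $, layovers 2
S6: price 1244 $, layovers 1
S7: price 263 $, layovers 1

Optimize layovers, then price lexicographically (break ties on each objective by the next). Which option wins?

S7

First minimize layovers: best is 1, kept {S1, S2, S3, S6, S7}.
Then minimize price: best is 263, kept {S7}.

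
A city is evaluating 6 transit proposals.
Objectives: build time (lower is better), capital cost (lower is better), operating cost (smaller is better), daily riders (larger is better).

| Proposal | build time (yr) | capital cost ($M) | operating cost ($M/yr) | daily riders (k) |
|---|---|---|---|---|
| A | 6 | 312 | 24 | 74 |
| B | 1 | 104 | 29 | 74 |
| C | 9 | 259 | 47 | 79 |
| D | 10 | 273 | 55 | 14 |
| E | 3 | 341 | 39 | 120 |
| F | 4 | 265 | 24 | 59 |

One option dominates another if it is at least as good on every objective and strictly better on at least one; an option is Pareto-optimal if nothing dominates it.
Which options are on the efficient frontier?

A, B, C, E, F

A: not dominated.
B: not dominated (best build time).
C: not dominated.
D: dominated by B (build time 1≤10, capital cost 104≤273, operating cost 29≤55, daily riders 74≥14).
E: not dominated (best daily riders).
F: not dominated.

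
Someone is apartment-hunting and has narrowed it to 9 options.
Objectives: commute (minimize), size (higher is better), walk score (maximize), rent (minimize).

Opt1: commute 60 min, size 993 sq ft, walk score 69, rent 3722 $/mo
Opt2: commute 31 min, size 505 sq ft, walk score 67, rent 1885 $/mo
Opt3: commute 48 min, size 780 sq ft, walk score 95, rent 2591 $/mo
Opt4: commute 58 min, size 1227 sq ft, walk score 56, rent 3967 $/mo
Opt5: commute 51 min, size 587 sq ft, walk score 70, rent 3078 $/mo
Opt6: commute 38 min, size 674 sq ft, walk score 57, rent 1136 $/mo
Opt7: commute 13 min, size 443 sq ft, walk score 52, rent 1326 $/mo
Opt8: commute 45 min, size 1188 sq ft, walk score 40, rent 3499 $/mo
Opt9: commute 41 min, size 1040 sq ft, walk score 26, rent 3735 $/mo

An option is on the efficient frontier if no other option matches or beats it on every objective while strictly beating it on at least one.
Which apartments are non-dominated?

Opt1, Opt2, Opt3, Opt4, Opt6, Opt7, Opt8, Opt9

Opt1: not dominated.
Opt2: not dominated.
Opt3: not dominated (best walk score).
Opt4: not dominated (best size).
Opt5: dominated by Opt3 (commute 48≤51, size 780≥587, walk score 95≥70, rent 2591≤3078).
Opt6: not dominated (best rent).
Opt7: not dominated (best commute).
Opt8: not dominated.
Opt9: not dominated.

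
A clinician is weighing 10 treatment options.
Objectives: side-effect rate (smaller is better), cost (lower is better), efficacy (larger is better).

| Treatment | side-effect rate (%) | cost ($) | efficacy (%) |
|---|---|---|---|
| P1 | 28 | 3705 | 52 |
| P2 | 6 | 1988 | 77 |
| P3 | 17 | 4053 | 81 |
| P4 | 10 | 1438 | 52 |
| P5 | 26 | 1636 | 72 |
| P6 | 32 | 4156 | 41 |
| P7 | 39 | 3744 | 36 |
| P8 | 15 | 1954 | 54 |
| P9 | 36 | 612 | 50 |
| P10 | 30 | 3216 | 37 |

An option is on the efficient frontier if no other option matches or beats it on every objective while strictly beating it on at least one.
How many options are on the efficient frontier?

P1: dominated by P2 (side-effect rate 6≤28, cost 1988≤3705, efficacy 77≥52).
P2: not dominated (best side-effect rate).
P3: not dominated (best efficacy).
P4: not dominated.
P5: not dominated.
P6: dominated by P1 (side-effect rate 28≤32, cost 3705≤4156, efficacy 52≥41).
P7: dominated by P1 (side-effect rate 28≤39, cost 3705≤3744, efficacy 52≥36).
P8: not dominated.
P9: not dominated (best cost).
P10: dominated by P2 (side-effect rate 6≤30, cost 1988≤3216, efficacy 77≥37).
Pareto-optimal: P2, P3, P4, P5, P8, P9 → 6.

6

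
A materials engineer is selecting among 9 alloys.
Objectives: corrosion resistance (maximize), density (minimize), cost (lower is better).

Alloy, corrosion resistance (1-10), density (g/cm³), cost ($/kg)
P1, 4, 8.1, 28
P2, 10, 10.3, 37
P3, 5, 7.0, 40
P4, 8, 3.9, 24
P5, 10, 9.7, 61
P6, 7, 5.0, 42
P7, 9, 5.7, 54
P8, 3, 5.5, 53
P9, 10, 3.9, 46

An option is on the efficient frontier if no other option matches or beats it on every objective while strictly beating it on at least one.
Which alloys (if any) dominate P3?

P4

P4: corrosion resistance 8≥5, density 3.9≤7.0, cost 24≤40 — dominates P3.
Others (P1, P2, P5, P6, P7, P8, P9) are each worse than P3 on at least one objective.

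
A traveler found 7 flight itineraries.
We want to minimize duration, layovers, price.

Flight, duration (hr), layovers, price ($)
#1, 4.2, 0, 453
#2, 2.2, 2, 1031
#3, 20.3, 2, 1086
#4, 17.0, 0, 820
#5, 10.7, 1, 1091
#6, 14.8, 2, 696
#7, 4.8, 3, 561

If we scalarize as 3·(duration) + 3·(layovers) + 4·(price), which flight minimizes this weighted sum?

#1

#1: 3·4.2 + 3·0 + 4·453 = 1824.6
#2: 3·2.2 + 3·2 + 4·1031 = 4136.6
#3: 3·20.3 + 3·2 + 4·1086 = 4410.9
#4: 3·17.0 + 3·0 + 4·820 = 3331.0
#5: 3·10.7 + 3·1 + 4·1091 = 4399.1
#6: 3·14.8 + 3·2 + 4·696 = 2834.4
#7: 3·4.8 + 3·3 + 4·561 = 2267.4
Lowest: #1 at 1824.6.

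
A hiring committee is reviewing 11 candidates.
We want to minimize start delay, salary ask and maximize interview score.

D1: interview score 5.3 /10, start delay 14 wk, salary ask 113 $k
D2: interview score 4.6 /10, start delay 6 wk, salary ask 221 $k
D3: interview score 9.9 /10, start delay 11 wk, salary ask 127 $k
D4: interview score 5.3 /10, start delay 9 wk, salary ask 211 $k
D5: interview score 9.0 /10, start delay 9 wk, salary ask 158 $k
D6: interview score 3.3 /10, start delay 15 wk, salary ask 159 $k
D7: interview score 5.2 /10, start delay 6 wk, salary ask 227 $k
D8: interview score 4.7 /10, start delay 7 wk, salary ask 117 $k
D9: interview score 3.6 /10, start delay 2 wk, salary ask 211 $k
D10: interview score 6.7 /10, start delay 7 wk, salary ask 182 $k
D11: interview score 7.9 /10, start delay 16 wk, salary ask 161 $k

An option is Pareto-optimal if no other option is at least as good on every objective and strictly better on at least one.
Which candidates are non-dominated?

D1: not dominated (best salary ask).
D2: not dominated.
D3: not dominated (best interview score).
D4: dominated by D5 (interview score 9.0≥5.3, start delay 9≤9, salary ask 158≤211).
D5: not dominated.
D6: dominated by D1 (interview score 5.3≥3.3, start delay 14≤15, salary ask 113≤159).
D7: not dominated.
D8: not dominated.
D9: not dominated (best start delay).
D10: not dominated.
D11: dominated by D3 (interview score 9.9≥7.9, start delay 11≤16, salary ask 127≤161).

D1, D2, D3, D5, D7, D8, D9, D10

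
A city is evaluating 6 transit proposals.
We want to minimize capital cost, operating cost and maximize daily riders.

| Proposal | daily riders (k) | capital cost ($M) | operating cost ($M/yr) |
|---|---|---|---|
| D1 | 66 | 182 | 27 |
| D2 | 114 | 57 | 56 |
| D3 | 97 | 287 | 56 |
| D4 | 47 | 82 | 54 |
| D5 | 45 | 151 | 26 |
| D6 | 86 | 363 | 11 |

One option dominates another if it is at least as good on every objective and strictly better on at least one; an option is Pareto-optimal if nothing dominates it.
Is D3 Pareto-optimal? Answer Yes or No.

No

D2 vs D3: daily riders 114≥97, capital cost 57≤287, operating cost 56≤56 — D2 is at least as good on every objective and strictly better on at least one, so D2 dominates D3.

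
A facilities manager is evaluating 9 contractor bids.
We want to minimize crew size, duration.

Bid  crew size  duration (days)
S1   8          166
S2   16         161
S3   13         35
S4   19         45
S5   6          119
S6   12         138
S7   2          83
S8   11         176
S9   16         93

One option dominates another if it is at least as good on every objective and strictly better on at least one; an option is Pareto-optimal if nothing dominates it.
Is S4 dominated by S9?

No

S9 vs S4: S9 is worse on duration (93 vs 45), so it does not dominate S4.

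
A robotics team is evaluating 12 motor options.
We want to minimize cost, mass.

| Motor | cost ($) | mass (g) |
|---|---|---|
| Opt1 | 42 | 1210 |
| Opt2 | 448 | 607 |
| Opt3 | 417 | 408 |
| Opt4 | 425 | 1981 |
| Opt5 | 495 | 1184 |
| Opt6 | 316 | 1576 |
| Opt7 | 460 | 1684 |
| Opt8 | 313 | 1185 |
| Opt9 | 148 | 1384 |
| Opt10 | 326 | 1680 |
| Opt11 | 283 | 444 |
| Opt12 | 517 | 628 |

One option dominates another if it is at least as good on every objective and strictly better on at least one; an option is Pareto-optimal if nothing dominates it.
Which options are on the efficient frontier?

Opt1: not dominated (best cost).
Opt2: dominated by Opt3 (cost 417≤448, mass 408≤607).
Opt3: not dominated (best mass).
Opt4: dominated by Opt1 (cost 42≤425, mass 1210≤1981).
Opt5: dominated by Opt2 (cost 448≤495, mass 607≤1184).
Opt6: dominated by Opt1 (cost 42≤316, mass 1210≤1576).
Opt7: dominated by Opt1 (cost 42≤460, mass 1210≤1684).
Opt8: dominated by Opt11 (cost 283≤313, mass 444≤1185).
Opt9: dominated by Opt1 (cost 42≤148, mass 1210≤1384).
Opt10: dominated by Opt1 (cost 42≤326, mass 1210≤1680).
Opt11: not dominated.
Opt12: dominated by Opt2 (cost 448≤517, mass 607≤628).

Opt1, Opt3, Opt11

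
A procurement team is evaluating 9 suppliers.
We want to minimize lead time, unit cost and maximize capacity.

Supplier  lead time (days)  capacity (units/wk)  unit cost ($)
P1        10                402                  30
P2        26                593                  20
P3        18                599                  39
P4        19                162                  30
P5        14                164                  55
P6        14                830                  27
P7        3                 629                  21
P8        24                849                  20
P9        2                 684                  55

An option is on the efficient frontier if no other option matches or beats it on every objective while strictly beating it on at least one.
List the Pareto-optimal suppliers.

P6, P7, P8, P9

P1: dominated by P7 (lead time 3≤10, capacity 629≥402, unit cost 21≤30).
P2: dominated by P8 (lead time 24≤26, capacity 849≥593, unit cost 20≤20).
P3: dominated by P6 (lead time 14≤18, capacity 830≥599, unit cost 27≤39).
P4: dominated by P1 (lead time 10≤19, capacity 402≥162, unit cost 30≤30).
P5: dominated by P1 (lead time 10≤14, capacity 402≥164, unit cost 30≤55).
P6: not dominated.
P7: not dominated.
P8: not dominated (best capacity).
P9: not dominated (best lead time).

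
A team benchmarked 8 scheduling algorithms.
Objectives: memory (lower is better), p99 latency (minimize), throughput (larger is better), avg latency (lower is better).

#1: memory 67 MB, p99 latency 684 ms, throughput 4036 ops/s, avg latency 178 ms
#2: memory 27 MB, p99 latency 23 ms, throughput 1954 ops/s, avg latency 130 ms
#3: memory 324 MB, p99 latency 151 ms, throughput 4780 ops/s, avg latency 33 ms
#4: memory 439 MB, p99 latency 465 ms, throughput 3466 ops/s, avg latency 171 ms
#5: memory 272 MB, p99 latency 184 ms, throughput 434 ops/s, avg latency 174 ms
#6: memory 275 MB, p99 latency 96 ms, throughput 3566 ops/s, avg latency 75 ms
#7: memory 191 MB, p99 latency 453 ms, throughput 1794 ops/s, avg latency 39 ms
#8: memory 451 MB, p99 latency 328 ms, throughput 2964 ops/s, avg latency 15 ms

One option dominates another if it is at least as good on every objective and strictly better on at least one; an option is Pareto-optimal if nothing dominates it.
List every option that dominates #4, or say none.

#3, #6

#3: memory 324≤439, p99 latency 151≤465, throughput 4780≥3466, avg latency 33≤171 — dominates #4.
#6: memory 275≤439, p99 latency 96≤465, throughput 3566≥3466, avg latency 75≤171 — dominates #4.
Others (#1, #2, #5, #7, #8) are each worse than #4 on at least one objective.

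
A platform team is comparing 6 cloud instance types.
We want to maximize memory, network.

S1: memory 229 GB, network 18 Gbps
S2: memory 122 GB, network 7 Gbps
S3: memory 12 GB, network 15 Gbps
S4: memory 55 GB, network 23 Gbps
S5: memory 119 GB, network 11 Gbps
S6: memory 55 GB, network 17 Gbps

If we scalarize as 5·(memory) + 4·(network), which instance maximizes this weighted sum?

S1

S1: 5·229 + 4·18 = 1217
S2: 5·122 + 4·7 = 638
S3: 5·12 + 4·15 = 120
S4: 5·55 + 4·23 = 367
S5: 5·119 + 4·11 = 639
S6: 5·55 + 4·17 = 343
Highest: S1 at 1217.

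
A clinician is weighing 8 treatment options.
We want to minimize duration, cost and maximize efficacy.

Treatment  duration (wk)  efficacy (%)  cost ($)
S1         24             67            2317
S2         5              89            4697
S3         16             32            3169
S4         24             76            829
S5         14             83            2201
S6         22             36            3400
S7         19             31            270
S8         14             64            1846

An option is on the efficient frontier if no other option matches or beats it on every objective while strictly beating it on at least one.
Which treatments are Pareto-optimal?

S2, S4, S5, S7, S8

S1: dominated by S4 (duration 24≤24, efficacy 76≥67, cost 829≤2317).
S2: not dominated (best duration).
S3: dominated by S5 (duration 14≤16, efficacy 83≥32, cost 2201≤3169).
S4: not dominated.
S5: not dominated.
S6: dominated by S5 (duration 14≤22, efficacy 83≥36, cost 2201≤3400).
S7: not dominated (best cost).
S8: not dominated.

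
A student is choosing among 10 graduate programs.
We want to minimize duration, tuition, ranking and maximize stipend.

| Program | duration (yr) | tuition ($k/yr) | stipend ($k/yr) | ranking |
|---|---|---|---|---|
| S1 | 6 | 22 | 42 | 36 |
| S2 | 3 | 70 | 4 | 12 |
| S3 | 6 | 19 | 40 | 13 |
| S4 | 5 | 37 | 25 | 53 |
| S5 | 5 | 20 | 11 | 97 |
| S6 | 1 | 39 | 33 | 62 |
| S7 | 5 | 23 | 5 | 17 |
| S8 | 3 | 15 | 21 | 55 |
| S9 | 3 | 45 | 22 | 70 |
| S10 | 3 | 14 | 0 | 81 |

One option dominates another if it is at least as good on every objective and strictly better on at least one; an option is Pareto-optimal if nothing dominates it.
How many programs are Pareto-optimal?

8

S1: not dominated (best stipend).
S2: not dominated (best ranking).
S3: not dominated.
S4: not dominated.
S5: dominated by S8 (duration 3≤5, tuition 15≤20, stipend 21≥11, ranking 55≤97).
S6: not dominated (best duration).
S7: not dominated.
S8: not dominated.
S9: dominated by S6 (duration 1≤3, tuition 39≤45, stipend 33≥22, ranking 62≤70).
S10: not dominated (best tuition).
Pareto-optimal: S1, S2, S3, S4, S6, S7, S8, S10 → 8.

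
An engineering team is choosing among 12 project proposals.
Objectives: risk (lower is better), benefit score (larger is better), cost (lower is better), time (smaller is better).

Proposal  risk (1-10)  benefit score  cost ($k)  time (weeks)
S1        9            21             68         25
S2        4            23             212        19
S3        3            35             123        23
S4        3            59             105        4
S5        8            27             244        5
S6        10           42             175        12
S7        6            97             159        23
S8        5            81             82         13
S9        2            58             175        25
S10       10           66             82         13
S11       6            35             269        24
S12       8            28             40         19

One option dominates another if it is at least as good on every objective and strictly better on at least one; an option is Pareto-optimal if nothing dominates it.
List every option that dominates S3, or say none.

S4

S4: risk 3≤3, benefit score 59≥35, cost 105≤123, time 4≤23 — dominates S3.
Others (S1, S2, S5, S6, S7, S8, S9, S10, S11, S12) are each worse than S3 on at least one objective.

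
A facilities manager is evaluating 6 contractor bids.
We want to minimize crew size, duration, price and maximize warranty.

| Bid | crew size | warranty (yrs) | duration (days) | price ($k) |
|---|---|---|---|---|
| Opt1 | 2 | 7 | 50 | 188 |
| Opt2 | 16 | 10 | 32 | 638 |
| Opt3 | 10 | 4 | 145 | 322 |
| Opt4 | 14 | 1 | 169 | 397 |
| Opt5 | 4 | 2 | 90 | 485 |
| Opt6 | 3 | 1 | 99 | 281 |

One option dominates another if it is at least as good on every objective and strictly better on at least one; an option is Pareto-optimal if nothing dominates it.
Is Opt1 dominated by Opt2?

No

Opt2 vs Opt1: Opt2 is worse on crew size (16 vs 2), so it does not dominate Opt1.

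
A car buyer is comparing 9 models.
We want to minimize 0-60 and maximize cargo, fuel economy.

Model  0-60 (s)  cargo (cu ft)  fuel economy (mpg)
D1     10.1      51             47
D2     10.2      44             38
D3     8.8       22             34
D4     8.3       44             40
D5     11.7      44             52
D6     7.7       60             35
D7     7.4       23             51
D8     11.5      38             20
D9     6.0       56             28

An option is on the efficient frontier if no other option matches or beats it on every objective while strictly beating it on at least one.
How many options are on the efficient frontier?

D1: not dominated.
D2: dominated by D1 (0-60 10.1≤10.2, cargo 51≥44, fuel economy 47≥38).
D3: dominated by D4 (0-60 8.3≤8.8, cargo 44≥22, fuel economy 40≥34).
D4: not dominated.
D5: not dominated (best fuel economy).
D6: not dominated (best cargo).
D7: not dominated.
D8: dominated by D1 (0-60 10.1≤11.5, cargo 51≥38, fuel economy 47≥20).
D9: not dominated (best 0-60).
Pareto-optimal: D1, D4, D5, D6, D7, D9 → 6.

6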